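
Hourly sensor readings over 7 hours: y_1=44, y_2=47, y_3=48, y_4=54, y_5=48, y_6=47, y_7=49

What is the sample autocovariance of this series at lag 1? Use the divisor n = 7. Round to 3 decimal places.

Mean ȳ = (44 + 47 + 48 + 54 + 48 + 47 + 49)/7 = 48.1429
Σ_{t=1}^{6}(y_t−ȳ)(y_{t+1}−ȳ) = 2.4082
γ_1 = 2.4082 / 7 = 0.344

0.344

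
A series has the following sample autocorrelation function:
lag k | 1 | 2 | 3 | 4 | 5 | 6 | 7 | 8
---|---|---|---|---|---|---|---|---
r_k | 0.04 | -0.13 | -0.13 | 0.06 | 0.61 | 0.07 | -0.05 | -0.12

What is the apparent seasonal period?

The largest autocorrelation is r_5 = 0.61; the remaining lags stay at or below 0.07.
The dominant spike at lag 5 indicates a seasonal period of 5.

5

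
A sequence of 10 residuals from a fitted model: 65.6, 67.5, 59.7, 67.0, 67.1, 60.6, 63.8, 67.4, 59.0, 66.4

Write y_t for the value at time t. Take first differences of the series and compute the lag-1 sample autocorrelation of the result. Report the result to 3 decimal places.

First differences Δy: 1.9, -7.8, 7.3, 0.1, -6.5, 3.2, 3.6, -8.4, 7.4
Mean of differences = 0.0889
Numerator Σ(Δy_t−Δȳ)(Δy_{t+1}−Δȳ) = -172.6123
Denominator Σ(Δy_t−Δȳ)² = 308.4489
r_1(Δy) = -172.6123 / 308.4489 = -0.560

-0.560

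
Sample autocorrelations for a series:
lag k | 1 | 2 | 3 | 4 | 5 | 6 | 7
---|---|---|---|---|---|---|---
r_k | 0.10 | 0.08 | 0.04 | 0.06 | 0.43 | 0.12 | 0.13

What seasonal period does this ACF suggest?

5

The largest autocorrelation is r_5 = 0.43; the remaining lags stay at or below 0.13.
The dominant spike at lag 5 indicates a seasonal period of 5.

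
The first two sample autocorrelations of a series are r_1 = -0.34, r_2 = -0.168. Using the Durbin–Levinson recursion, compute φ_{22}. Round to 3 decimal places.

φ_{22} = (r_2 − r_1²) / (1 − r_1²)
r_1² = (-0.34)² = 0.1156
Numerator = -0.168 − 0.1156 = -0.2836; denominator = 1 − 0.1156 = 0.8844
φ_{22} = -0.2836 / 0.8844 = -0.321

-0.321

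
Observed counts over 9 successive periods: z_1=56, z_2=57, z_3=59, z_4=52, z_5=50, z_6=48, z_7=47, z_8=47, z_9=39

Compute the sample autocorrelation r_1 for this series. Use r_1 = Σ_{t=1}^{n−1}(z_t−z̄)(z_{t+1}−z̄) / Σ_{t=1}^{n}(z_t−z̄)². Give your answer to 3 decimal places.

0.532

Mean z̄ = (56 + 57 + 59 + 52 + 50 + 48 + 47 + 47 + 39)/9 = 50.5556
Numerator Σ_{t=1}^{8}(z_t−z̄)(z_{t+1}−z̄) = 165.1358
Denominator Σ(z_t−z̄)² = 310.2222
r_1 = 165.1358 / 310.2222 = 0.532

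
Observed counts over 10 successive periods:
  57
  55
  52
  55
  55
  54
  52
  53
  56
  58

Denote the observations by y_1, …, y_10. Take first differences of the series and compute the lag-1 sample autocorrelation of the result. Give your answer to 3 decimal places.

0.144

First differences Δy: -2, -3, 3, 0, -1, -2, 1, 3, 2
Mean of differences = 0.1111
Numerator Σ(Δy_t−Δȳ)(Δy_{t+1}−Δȳ) = 5.8765
Denominator Σ(Δy_t−Δȳ)² = 40.8889
r_1(Δy) = 5.8765 / 40.8889 = 0.144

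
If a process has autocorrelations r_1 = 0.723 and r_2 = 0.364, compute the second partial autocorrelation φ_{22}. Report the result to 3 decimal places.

-0.333

φ_{22} = (r_2 − r_1²) / (1 − r_1²)
r_1² = (0.723)² = 0.522729
Numerator = 0.364 − 0.5227 = -0.1587; denominator = 1 − 0.5227 = 0.4773
φ_{22} = -0.1587 / 0.4773 = -0.333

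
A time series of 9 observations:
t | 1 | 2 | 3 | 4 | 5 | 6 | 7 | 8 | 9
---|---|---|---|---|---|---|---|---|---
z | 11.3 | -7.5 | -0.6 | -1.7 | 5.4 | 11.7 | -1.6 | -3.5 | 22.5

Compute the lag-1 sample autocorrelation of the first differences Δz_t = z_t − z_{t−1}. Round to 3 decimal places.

First differences Δz: -18.8, 6.9, -1.1, 7.1, 6.3, -13.3, -1.9, 26.0
Mean of differences = 1.4000
Numerator Σ(Δz_t−Δz̄)(Δz_{t+1}−Δz̄) = -215.8700
Denominator Σ(Δz_t−Δz̄)² = 1333.1800
r_1(Δz) = -215.8700 / 1333.1800 = -0.162

-0.162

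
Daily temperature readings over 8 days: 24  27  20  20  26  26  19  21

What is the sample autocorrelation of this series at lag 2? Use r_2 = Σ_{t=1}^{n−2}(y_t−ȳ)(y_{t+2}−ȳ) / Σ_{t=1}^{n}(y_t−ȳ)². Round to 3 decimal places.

-0.700

Mean ȳ = (24 + 27 + 20 + 20 + 26 + 26 + 19 + 21)/8 = 22.8750
Deviations from mean: 1.1250, 4.1250, -2.8750, -2.8750, 3.1250, 3.1250, -3.8750, -1.8750
Σ(y_t−ȳ)(y_{t+2}−ȳ) = (-3.2344) + (-11.8594) + (-8.9844) + (-8.9844) + (-12.1094) + (-5.8594) = -51.0313
Denominator Σ(y_t−ȳ)² = 72.8750
r_2 = -51.0313 / 72.8750 = -0.700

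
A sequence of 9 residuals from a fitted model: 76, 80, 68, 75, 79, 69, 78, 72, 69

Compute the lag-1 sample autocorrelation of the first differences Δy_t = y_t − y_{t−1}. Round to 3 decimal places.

-0.624

First differences Δy: 4, -12, 7, 4, -10, 9, -6, -3
Mean of differences = -0.8750
Numerator Σ(Δy_t−Δȳ)(Δy_{t+1}−Δȳ) = -277.7656
Denominator Σ(Δy_t−Δȳ)² = 444.8750
r_1(Δy) = -277.7656 / 444.8750 = -0.624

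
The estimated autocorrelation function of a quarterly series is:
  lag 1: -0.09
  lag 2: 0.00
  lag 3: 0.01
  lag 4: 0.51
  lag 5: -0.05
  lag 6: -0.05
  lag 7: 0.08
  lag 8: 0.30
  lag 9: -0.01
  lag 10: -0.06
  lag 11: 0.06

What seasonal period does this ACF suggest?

4

The largest autocorrelation is r_4 = 0.51, with a weaker echo at lag 8 (0.30); the remaining lags stay at or below 0.08.
The dominant spike at lag 4 indicates a seasonal period of 4.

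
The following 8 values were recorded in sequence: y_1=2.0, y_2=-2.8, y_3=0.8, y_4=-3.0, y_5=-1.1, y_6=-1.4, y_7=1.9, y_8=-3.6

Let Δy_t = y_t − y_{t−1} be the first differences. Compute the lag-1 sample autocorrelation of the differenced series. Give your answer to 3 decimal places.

-0.603

First differences Δy: -4.8, 3.6, -3.8, 1.9, -0.3, 3.3, -5.5
Mean of differences = -0.8000
Numerator Σ(Δy_t−Δȳ)(Δy_{t+1}−Δȳ) = -54.7700
Denominator Σ(Δy_t−Δȳ)² = 90.8000
r_1(Δy) = -54.7700 / 90.8000 = -0.603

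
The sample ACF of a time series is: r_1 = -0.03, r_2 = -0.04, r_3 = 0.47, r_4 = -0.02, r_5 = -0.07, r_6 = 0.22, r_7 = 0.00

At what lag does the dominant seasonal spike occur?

3

The largest autocorrelation is r_3 = 0.47, with a weaker echo at lag 6 (0.22); the remaining lags stay at or below 0.00.
The dominant spike at lag 3 indicates a seasonal period of 3.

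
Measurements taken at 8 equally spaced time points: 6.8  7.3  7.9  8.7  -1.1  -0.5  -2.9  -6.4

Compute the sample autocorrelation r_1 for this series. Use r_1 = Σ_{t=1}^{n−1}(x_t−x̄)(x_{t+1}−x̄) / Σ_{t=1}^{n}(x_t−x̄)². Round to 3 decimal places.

Mean x̄ = (6.8 + 7.3 + 7.9 + 8.7 − 1.1 − 0.5 − 2.9 − 6.4)/8 = 2.4750
Deviations from mean: 4.3250, 4.8250, 5.4250, 6.2250, -3.5750, -2.9750, -5.3750, -8.8750
Σ(x_t−x̄)(x_{t+1}−x̄) = (20.8681) + (26.1756) + (33.7706) + (-22.2544) + (10.6356) + (15.9906) + (47.7031) = 132.8894
Denominator Σ(x_t−x̄)² = 239.4550
r_1 = 132.8894 / 239.4550 = 0.555

0.555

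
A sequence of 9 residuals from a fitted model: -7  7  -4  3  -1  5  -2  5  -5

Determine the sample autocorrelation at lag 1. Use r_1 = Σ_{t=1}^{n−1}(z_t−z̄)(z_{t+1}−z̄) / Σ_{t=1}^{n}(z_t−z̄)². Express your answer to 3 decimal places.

-0.707

Mean z̄ = (-7 + 7 − 4 + 3 − 1 + 5 − 2 + 5 − 5)/9 = 0.1111
Numerator Σ_{t=1}^{8}(z_t−z̄)(z_{t+1}−z̄) = -143.4568
Denominator Σ(z_t−z̄)² = 202.8889
r_1 = -143.4568 / 202.8889 = -0.707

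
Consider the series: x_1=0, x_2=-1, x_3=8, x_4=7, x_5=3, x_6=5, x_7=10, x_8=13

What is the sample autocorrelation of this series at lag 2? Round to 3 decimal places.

-0.279

Mean x̄ = (0 − 1 + 8 + 7 + 3 + 5 + 10 + 13)/8 = 5.6250
Deviations from mean: -5.6250, -6.6250, 2.3750, 1.3750, -2.6250, -0.6250, 4.3750, 7.3750
Numerator Σ_{t=1}^{6}(x_t−x̄)(x_{t+2}−x̄) = -45.6563
Denominator Σ(x_t−x̄)² = 163.8750
r_2 = -45.6563 / 163.8750 = -0.279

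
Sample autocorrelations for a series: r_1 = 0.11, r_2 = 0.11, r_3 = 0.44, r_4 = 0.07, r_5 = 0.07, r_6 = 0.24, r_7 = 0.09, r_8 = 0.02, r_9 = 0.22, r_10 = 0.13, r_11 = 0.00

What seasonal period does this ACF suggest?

3

The largest autocorrelation is r_3 = 0.44, with weaker echoes at lags 6 (0.24) and 9 (0.22); the remaining lags stay at or below 0.13.
The dominant spike at lag 3 indicates a seasonal period of 3.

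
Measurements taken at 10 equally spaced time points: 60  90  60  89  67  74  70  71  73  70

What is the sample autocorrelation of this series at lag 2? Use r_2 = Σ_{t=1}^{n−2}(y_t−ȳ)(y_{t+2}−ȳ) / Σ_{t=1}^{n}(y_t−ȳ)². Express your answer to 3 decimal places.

0.588

Mean ȳ = (60 + 90 + 60 + 89 + 67 + 74 + 70 + 71 + 73 + 70)/10 = 72.4000
Numerator Σ_{t=1}^{8}(y_t−ȳ)(y_{t+2}−ȳ) = 552.0800
Denominator Σ(y_t−ȳ)² = 938.4000
r_2 = 552.0800 / 938.4000 = 0.588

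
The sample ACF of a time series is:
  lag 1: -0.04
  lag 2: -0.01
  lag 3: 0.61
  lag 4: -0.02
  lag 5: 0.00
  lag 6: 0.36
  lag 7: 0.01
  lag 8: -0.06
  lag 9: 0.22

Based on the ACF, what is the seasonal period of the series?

3

The largest autocorrelation is r_3 = 0.61, with weaker echoes at lags 6 (0.36) and 9 (0.22); the remaining lags stay at or below 0.01.
The dominant spike at lag 3 indicates a seasonal period of 3.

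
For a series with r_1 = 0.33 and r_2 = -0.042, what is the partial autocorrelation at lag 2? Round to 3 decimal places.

-0.169

φ_{22} = (r_2 − r_1²) / (1 − r_1²)
r_1² = (0.33)² = 0.1089
Numerator = -0.042 − 0.1089 = -0.1509; denominator = 1 − 0.1089 = 0.8911
φ_{22} = -0.1509 / 0.8911 = -0.169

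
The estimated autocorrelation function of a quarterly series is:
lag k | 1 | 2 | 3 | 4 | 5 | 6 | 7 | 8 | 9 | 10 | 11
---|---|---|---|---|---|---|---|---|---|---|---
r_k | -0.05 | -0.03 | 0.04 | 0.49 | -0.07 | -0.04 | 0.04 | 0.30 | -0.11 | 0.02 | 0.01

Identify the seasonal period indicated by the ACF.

The largest autocorrelation is r_4 = 0.49, with a weaker echo at lag 8 (0.30); the remaining lags stay at or below 0.04.
The dominant spike at lag 4 indicates a seasonal period of 4.

4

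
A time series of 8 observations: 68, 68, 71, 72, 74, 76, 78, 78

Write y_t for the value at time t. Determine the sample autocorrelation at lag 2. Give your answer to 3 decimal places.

Mean ȳ = (68 + 68 + 71 + 72 + 74 + 76 + 78 + 78)/8 = 73.1250
Σ(y_t−ȳ)(y_{t+2}−ȳ) = (10.8906) + (5.7656) + (-1.8594) + (-3.2344) + (4.2656) + (14.0156) = 29.8438
Denominator Σ(y_t−ȳ)² = 114.8750
r_2 = 29.8438 / 114.8750 = 0.260

0.260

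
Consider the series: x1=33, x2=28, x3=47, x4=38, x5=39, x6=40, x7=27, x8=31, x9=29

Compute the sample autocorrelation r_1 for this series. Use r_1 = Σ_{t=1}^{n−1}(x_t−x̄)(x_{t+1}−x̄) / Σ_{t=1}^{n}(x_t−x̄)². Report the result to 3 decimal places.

0.043

Mean x̄ = (33 + 28 + 47 + 38 + 39 + 40 + 27 + 31 + 29)/9 = 34.6667
Numerator Σ_{t=1}^{8}(x_t−x̄)(x_{t+1}−x̄) = 15.5556
Denominator Σ(x_t−x̄)² = 362.0000
r_1 = 15.5556 / 362.0000 = 0.043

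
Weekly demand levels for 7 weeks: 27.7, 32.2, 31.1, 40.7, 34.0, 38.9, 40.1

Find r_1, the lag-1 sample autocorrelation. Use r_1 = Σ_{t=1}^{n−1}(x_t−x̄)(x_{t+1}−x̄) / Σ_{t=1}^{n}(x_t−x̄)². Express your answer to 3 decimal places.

Mean x̄ = (27.7 + 32.2 + 31.1 + 40.7 + 34.0 + 38.9 + 40.1)/7 = 34.9571
Deviations from mean: -7.2571, -2.7571, -3.8571, 5.7429, -0.9571, 3.9429, 5.1429
Numerator Σ_{t=1}^{6}(x_t−x̄)(x_{t+1}−x̄) = 19.4996
Denominator Σ(x_t−x̄)² = 151.0371
r_1 = 19.4996 / 151.0371 = 0.129

0.129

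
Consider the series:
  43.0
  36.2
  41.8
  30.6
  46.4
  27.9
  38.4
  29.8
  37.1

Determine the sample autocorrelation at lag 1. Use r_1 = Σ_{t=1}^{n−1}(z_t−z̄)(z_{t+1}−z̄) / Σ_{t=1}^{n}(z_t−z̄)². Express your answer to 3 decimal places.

Mean z̄ = (43.0 + 36.2 + 41.8 + 30.6 + 46.4 + 27.9 + 38.4 + 29.8 + 37.1)/9 = 36.8000
Numerator Σ_{t=1}^{8}(z_t−z̄)(z_{t+1}−z̄) = -210.2200
Denominator Σ(z_t−z̄)² = 325.2600
r_1 = -210.2200 / 325.2600 = -0.646

-0.646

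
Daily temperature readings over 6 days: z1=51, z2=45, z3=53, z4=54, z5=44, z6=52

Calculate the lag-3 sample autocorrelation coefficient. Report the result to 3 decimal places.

Mean z̄ = (51 + 45 + 53 + 54 + 44 + 52)/6 = 49.8333
Deviations from mean: 1.1667, -4.8333, 3.1667, 4.1667, -5.8333, 2.1667
Σ(z_t−z̄)(z_{t+3}−z̄) = (4.8611) + (28.1944) + (6.8611) = 39.9167
Denominator Σ(z_t−z̄)² = 90.8333
r_3 = 39.9167 / 90.8333 = 0.439

0.439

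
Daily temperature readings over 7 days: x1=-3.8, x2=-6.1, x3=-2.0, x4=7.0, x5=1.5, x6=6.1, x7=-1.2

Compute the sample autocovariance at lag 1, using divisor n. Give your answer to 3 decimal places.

Mean x̄ = (-3.8 − 6.1 − 2.0 + 7.0 + 1.5 + 6.1 − 1.2)/7 = 0.2143
Σ_{t=1}^{6}(x_t−x̄)(x_{t+1}−x̄) = 32.2712
γ_1 = 32.2712 / 7 = 4.610

4.610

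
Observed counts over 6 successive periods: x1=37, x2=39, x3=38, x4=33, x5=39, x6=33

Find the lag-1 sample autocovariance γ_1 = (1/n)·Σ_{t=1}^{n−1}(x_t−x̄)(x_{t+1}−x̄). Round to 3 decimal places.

Mean x̄ = (37 + 39 + 38 + 33 + 39 + 33)/6 = 36.5000
Σ_{t=1}^{5}(x_t−x̄)(x_{t+1}−x̄) = -17.7500
γ_1 = -17.7500 / 6 = -2.958

-2.958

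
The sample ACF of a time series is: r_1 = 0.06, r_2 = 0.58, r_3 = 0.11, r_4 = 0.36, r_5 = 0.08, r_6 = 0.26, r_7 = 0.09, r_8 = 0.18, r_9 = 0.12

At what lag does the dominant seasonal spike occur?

The largest autocorrelation is r_2 = 0.58, with weaker echoes at lags 4 (0.36), 6 (0.26) and 8 (0.18); the remaining lags stay at or below 0.12.
The dominant spike at lag 2 indicates a seasonal period of 2.

2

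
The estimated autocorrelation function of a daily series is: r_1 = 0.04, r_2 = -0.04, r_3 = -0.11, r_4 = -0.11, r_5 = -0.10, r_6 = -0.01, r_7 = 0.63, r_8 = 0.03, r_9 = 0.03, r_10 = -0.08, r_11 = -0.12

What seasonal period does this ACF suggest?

The largest autocorrelation is r_7 = 0.63; the remaining lags stay at or below 0.04.
The dominant spike at lag 7 indicates a seasonal period of 7.

7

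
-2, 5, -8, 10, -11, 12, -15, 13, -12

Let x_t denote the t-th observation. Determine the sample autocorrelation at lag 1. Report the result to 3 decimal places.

-0.909

Mean x̄ = (-2 + 5 − 8 + 10 − 11 + 12 − 15 + 13 − 12)/9 = -0.8889
Numerator Σ_{t=1}^{8}(x_t−x̄)(x_{t+1}−x̄) = -898.4568
Denominator Σ(x_t−x̄)² = 988.8889
r_1 = -898.4568 / 988.8889 = -0.909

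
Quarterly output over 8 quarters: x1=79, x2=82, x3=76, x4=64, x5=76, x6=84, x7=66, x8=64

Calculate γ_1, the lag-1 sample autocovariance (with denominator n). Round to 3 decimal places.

Mean x̄ = (79 + 82 + 76 + 64 + 76 + 84 + 66 + 64)/8 = 73.8750
Σ_{t=1}^{7}(x_t−x̄)(x_{t+1}−x̄) = 36.4844
γ_1 = 36.4844 / 8 = 4.561

4.561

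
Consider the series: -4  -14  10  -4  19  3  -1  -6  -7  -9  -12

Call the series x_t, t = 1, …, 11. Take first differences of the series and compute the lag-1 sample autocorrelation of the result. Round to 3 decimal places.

First differences Δx: -10, 24, -14, 23, -16, -4, -5, -1, -2, -3
Mean of differences = -0.8000
Numerator Σ(Δx_t−Δx̄)(Δx_{t+1}−Δx̄) = -1165.6400
Denominator Σ(Δx_t−Δx̄)² = 1705.6000
r_1(Δx) = -1165.6400 / 1705.6000 = -0.683

-0.683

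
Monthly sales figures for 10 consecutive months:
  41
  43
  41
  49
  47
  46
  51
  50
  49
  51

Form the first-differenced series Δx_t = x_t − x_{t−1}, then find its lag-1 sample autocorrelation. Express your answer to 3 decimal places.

-0.546

First differences Δx: 2, -2, 8, -2, -1, 5, -1, -1, 2
Mean of differences = 1.1111
Numerator Σ(Δx_t−Δx̄)(Δx_{t+1}−Δx̄) = -52.9012
Denominator Σ(Δx_t−Δx̄)² = 96.8889
r_1(Δx) = -52.9012 / 96.8889 = -0.546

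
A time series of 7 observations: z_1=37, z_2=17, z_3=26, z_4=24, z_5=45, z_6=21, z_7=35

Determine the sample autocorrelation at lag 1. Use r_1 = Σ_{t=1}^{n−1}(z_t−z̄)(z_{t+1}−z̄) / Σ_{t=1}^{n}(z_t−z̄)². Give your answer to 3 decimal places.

Mean z̄ = (37 + 17 + 26 + 24 + 45 + 21 + 35)/7 = 29.2857
Deviations from mean: 7.7143, -12.2857, -3.2857, -5.2857, 15.7143, -8.2857, 5.7143
Σ(z_t−z̄)(z_{t+1}−z̄) = (-94.7755) + (40.3673) + (17.3673) + (-83.0612) + (-130.2041) + (-47.3469) = -297.6531
Denominator Σ(z_t−z̄)² = 597.4286
r_1 = -297.6531 / 597.4286 = -0.498

-0.498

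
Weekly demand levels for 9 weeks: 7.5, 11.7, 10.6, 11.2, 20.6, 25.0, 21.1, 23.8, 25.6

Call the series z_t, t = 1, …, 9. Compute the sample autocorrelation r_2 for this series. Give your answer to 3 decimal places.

0.307

Mean z̄ = (7.5 + 11.7 + 10.6 + 11.2 + 20.6 + 25.0 + 21.1 + 23.8 + 25.6)/9 = 17.4556
Σ(z_t−z̄)(z_{t+2}−z̄) = (68.2509) + (36.0042) + (-21.5569) + (-47.1947) + (11.4598) + (47.8653) + (29.6820) = 124.5105
Denominator Σ(z_t−z̄)² = 405.0422
r_2 = 124.5105 / 405.0422 = 0.307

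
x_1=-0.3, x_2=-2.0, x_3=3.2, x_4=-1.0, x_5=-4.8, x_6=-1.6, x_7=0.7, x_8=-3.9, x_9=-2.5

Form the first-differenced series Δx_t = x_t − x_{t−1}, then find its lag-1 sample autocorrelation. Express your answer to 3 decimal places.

-0.371

First differences Δx: -1.7, 5.2, -4.2, -3.8, 3.2, 2.3, -4.6, 1.4
Mean of differences = -0.2750
Numerator Σ(Δx_t−Δx̄)(Δx_{t+1}−Δx̄) = -37.1381
Denominator Σ(Δx_t−Δx̄)² = 100.0550
r_1(Δx) = -37.1381 / 100.0550 = -0.371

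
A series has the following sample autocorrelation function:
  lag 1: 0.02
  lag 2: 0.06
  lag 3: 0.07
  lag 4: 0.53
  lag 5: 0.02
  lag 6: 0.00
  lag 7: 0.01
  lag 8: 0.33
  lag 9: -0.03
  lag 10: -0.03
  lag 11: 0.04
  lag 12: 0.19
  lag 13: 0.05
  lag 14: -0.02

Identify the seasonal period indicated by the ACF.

4

The largest autocorrelation is r_4 = 0.53, with weaker echoes at lags 8 (0.33) and 12 (0.19); the remaining lags stay at or below 0.07.
The dominant spike at lag 4 indicates a seasonal period of 4.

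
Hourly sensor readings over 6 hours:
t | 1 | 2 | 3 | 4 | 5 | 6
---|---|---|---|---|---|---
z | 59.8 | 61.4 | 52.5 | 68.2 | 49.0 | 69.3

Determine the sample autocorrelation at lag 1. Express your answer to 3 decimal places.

Mean z̄ = (59.8 + 61.4 + 52.5 + 68.2 + 49.0 + 69.3)/6 = 60.0333
Deviations from mean: -0.2333, 1.3667, -7.5333, 8.1667, -11.0333, 9.2667
Σ(z_t−z̄)(z_{t+1}−z̄) = (-0.3189) + (-10.2956) + (-61.5222) + (-90.1056) + (-102.2422) = -264.4844
Denominator Σ(z_t−z̄)² = 332.9733
r_1 = -264.4844 / 332.9733 = -0.794

-0.794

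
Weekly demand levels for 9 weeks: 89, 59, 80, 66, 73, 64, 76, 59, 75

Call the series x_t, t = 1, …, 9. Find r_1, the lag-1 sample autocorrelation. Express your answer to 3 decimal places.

Mean x̄ = (89 + 59 + 80 + 66 + 73 + 64 + 76 + 59 + 75)/9 = 71.2222
Numerator Σ_{t=1}^{8}(x_t−x̄)(x_{t+1}−x̄) = -531.6049
Denominator Σ(x_t−x̄)² = 811.5556
r_1 = -531.6049 / 811.5556 = -0.655

-0.655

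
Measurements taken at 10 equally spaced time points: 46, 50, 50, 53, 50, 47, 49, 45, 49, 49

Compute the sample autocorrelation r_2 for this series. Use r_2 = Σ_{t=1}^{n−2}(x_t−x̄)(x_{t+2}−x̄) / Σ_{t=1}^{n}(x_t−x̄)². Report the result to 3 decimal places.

0.040

Mean x̄ = (46 + 50 + 50 + 53 + 50 + 47 + 49 + 45 + 49 + 49)/10 = 48.8000
Numerator Σ_{t=1}^{8}(x_t−x̄)(x_{t+2}−x̄) = 1.9200
Denominator Σ(x_t−x̄)² = 47.6000
r_2 = 1.9200 / 47.6000 = 0.040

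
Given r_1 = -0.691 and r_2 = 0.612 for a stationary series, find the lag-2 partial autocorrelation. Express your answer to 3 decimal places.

0.257

φ_{22} = (r_2 − r_1²) / (1 − r_1²)
r_1² = (-0.691)² = 0.477481
Numerator = 0.612 − 0.4775 = 0.1345; denominator = 1 − 0.4775 = 0.5225
φ_{22} = 0.1345 / 0.5225 = 0.257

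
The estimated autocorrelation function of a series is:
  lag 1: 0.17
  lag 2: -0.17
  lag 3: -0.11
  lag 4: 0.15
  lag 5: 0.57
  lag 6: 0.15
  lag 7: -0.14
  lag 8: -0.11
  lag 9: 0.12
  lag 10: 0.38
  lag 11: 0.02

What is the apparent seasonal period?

The largest autocorrelation is r_5 = 0.57, with a weaker echo at lag 10 (0.38); the remaining lags stay at or below 0.17.
The dominant spike at lag 5 indicates a seasonal period of 5.

5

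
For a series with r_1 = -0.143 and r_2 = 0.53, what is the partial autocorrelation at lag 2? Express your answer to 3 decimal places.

φ_{22} = (r_2 − r_1²) / (1 − r_1²)
r_1² = (-0.143)² = 0.020449
Numerator = 0.53 − 0.0204 = 0.5096; denominator = 1 − 0.0204 = 0.9796
φ_{22} = 0.5096 / 0.9796 = 0.520

0.520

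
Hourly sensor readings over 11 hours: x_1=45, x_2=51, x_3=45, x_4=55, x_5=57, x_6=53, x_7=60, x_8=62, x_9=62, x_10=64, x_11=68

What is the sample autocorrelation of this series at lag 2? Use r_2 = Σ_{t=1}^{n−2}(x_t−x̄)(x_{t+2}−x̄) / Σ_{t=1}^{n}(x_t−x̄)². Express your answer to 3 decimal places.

0.432

Mean x̄ = (45 + 51 + 45 + 55 + 57 + 53 + 60 + 62 + 62 + 64 + 68)/11 = 56.5455
Numerator Σ_{t=1}^{9}(x_t−x̄)(x_{t+2}−x̄) = 246.3140
Denominator Σ(x_t−x̄)² = 570.7273
r_2 = 246.3140 / 570.7273 = 0.432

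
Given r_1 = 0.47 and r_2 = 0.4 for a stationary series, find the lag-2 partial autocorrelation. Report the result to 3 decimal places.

0.230

φ_{22} = (r_2 − r_1²) / (1 − r_1²)
r_1² = (0.47)² = 0.2209
Numerator = 0.4 − 0.2209 = 0.1791; denominator = 1 − 0.2209 = 0.7791
φ_{22} = 0.1791 / 0.7791 = 0.230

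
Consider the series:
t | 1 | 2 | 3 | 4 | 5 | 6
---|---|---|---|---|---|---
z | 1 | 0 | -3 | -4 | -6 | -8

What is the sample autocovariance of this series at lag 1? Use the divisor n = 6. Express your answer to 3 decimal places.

4.926

Mean z̄ = (1 + 0 − 3 − 4 − 6 − 8)/6 = -3.3333
Deviations: 4.3333, 3.3333, 0.3333, -0.6667, -2.6667, -4.6667
Σ_{t=1}^{5}(z_t−z̄)(z_{t+1}−z̄) = 29.5556
γ_1 = 29.5556 / 6 = 4.926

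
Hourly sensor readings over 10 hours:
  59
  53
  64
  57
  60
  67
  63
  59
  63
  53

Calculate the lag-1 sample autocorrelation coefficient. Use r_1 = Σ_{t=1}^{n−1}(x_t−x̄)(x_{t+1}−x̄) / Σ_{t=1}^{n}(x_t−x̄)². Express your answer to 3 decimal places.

-0.197

Mean x̄ = (59 + 53 + 64 + 57 + 60 + 67 + 63 + 59 + 63 + 53)/10 = 59.8000
Numerator Σ_{t=1}^{9}(x_t−x̄)(x_{t+1}−x̄) = -37.8400
Denominator Σ(x_t−x̄)² = 191.6000
r_1 = -37.8400 / 191.6000 = -0.197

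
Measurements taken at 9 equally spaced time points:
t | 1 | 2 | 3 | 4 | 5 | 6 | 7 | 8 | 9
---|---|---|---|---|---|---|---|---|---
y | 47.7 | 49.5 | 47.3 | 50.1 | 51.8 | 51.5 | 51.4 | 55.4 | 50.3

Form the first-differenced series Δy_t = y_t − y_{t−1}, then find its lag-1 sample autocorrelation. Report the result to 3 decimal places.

-0.477

First differences Δy: 1.8, -2.2, 2.8, 1.7, -0.3, -0.1, 4.0, -5.1
Mean of differences = 0.3250
Numerator Σ(Δy_t−Δȳ)(Δy_{t+1}−Δȳ) = -28.6631
Denominator Σ(Δy_t−Δȳ)² = 60.0750
r_1(Δy) = -28.6631 / 60.0750 = -0.477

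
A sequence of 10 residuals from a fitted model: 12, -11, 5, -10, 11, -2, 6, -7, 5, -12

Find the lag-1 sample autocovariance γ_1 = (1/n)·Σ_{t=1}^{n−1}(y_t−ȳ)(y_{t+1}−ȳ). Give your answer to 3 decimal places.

Mean ȳ = (12 − 11 + 5 − 10 + 11 − 2 + 6 − 7 + 5 − 12)/10 = -0.3000
Σ_{t=1}^{9}(y_t−ȳ)(y_{t+1}−ȳ) = -518.9900
γ_1 = -518.9900 / 10 = -51.899

-51.899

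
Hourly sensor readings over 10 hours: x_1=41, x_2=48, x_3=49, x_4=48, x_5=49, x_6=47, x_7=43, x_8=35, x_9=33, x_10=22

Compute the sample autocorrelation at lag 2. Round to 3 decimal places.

Mean x̄ = (41 + 48 + 49 + 48 + 49 + 47 + 43 + 35 + 33 + 22)/10 = 41.5000
Numerator Σ_{t=1}^{8}(x_t−x̄)(x_{t+2}−x̄) = 220.0000
Denominator Σ(x_t−x̄)² = 724.5000
r_2 = 220.0000 / 724.5000 = 0.304

0.304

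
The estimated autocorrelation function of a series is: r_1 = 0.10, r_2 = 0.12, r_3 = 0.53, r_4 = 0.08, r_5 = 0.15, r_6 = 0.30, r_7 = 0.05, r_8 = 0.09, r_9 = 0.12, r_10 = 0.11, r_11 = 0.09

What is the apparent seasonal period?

The largest autocorrelation is r_3 = 0.53, with a weaker echo at lag 6 (0.30); the remaining lags stay at or below 0.15.
The dominant spike at lag 3 indicates a seasonal period of 3.

3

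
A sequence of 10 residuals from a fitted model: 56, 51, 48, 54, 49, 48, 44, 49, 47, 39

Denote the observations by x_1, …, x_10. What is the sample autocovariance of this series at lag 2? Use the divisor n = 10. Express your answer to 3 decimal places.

0.650

Mean x̄ = (56 + 51 + 48 + 54 + 49 + 48 + 44 + 49 + 47 + 39)/10 = 48.5000
Σ_{t=1}^{8}(x_t−x̄)(x_{t+2}−x̄) = 6.5000
γ_2 = 6.5000 / 10 = 0.650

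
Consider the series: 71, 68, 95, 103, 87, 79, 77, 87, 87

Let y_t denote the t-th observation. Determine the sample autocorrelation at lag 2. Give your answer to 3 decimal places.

Mean ȳ = (71 + 68 + 95 + 103 + 87 + 79 + 77 + 87 + 87)/9 = 83.7778
Σ(y_t−ȳ)(y_{t+2}−ȳ) = (-143.3951) + (-303.2840) + (36.1605) + (-91.8395) + (-21.8395) + (-15.3951) + (-21.8395) = -561.4321
Denominator Σ(y_t−ȳ)² = 1007.5556
r_2 = -561.4321 / 1007.5556 = -0.557

-0.557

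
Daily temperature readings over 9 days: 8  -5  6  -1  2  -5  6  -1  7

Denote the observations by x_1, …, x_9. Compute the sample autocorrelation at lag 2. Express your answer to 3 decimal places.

0.511

Mean x̄ = (8 − 5 + 6 − 1 + 2 − 5 + 6 − 1 + 7)/9 = 1.8889
Σ(x_t−x̄)(x_{t+2}−x̄) = (25.1235) + (19.9012) + (0.4568) + (19.9012) + (0.4568) + (19.9012) + (21.0123) = 106.7531
Denominator Σ(x_t−x̄)² = 208.8889
r_2 = 106.7531 / 208.8889 = 0.511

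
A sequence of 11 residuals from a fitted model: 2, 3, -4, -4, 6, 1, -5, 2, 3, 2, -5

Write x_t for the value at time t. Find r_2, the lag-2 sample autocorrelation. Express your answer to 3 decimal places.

-0.684

Mean x̄ = (2 + 3 − 4 − 4 + 6 + 1 − 5 + 2 + 3 + 2 − 5)/11 = 0.0909
Numerator Σ_{t=1}^{9}(x_t−x̄)(x_{t+2}−x̄) = -101.9256
Denominator Σ(x_t−x̄)² = 148.9091
r_2 = -101.9256 / 148.9091 = -0.684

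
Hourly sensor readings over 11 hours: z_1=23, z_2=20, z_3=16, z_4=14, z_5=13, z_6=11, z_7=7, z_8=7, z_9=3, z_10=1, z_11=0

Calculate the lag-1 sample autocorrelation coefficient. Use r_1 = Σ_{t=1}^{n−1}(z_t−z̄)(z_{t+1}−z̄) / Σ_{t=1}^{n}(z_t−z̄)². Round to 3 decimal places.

Mean z̄ = (23 + 20 + 16 + 14 + 13 + 11 + 7 + 7 + 3 + 1 + 0)/11 = 10.4545
Numerator Σ_{t=1}^{10}(z_t−z̄)(z_{t+1}−z̄) = 407.8843
Denominator Σ(z_t−z̄)² = 576.7273
r_1 = 407.8843 / 576.7273 = 0.707

0.707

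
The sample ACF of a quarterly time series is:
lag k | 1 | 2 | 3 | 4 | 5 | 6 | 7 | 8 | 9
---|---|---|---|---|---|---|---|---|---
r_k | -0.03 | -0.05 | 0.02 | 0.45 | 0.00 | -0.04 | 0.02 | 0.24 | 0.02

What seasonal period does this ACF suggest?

The largest autocorrelation is r_4 = 0.45, with a weaker echo at lag 8 (0.24); the remaining lags stay at or below 0.02.
The dominant spike at lag 4 indicates a seasonal period of 4.

4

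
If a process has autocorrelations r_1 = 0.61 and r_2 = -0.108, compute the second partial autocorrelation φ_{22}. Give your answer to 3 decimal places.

-0.765

φ_{22} = (r_2 − r_1²) / (1 − r_1²)
r_1² = (0.61)² = 0.3721
Numerator = -0.108 − 0.3721 = -0.4801; denominator = 1 − 0.3721 = 0.6279
φ_{22} = -0.4801 / 0.6279 = -0.765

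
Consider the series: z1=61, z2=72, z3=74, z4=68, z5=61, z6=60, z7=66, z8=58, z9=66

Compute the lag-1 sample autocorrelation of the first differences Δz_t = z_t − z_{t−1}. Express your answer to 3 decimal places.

-0.136

First differences Δz: 11, 2, -6, -7, -1, 6, -8, 8
Mean of differences = 0.6250
Numerator Σ(Δz_t−Δz̄)(Δz_{t+1}−Δz̄) = -50.6406
Denominator Σ(Δz_t−Δz̄)² = 371.8750
r_1(Δz) = -50.6406 / 371.8750 = -0.136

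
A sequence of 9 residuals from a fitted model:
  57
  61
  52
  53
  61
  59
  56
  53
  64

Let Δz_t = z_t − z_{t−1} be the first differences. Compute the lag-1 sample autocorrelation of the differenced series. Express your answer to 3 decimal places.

-0.217

First differences Δz: 4, -9, 1, 8, -2, -3, -3, 11
Mean of differences = 0.8750
Numerator Σ(Δz_t−Δz̄)(Δz_{t+1}−Δz̄) = -64.7656
Denominator Σ(Δz_t−Δz̄)² = 298.8750
r_1(Δz) = -64.7656 / 298.8750 = -0.217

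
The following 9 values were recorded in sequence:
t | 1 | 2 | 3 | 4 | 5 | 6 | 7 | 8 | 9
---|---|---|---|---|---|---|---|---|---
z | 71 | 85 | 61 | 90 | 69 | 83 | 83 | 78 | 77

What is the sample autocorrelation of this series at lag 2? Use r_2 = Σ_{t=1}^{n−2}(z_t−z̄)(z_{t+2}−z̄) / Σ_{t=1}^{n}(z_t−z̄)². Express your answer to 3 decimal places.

0.550

Mean z̄ = (71 + 85 + 61 + 90 + 69 + 83 + 83 + 78 + 77)/9 = 77.4444
Numerator Σ_{t=1}^{7}(z_t−z̄)(z_{t+2}−z̄) = 363.1605
Denominator Σ(z_t−z̄)² = 660.2222
r_2 = 363.1605 / 660.2222 = 0.550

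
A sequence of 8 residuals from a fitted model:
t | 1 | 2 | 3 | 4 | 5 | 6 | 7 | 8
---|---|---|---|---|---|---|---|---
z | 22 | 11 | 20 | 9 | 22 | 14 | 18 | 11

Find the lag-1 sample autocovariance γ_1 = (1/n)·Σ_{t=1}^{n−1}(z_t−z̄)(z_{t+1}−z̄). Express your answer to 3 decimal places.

-18.283

Mean z̄ = (22 + 11 + 20 + 9 + 22 + 14 + 18 + 11)/8 = 15.8750
Σ_{t=1}^{7}(z_t−z̄)(z_{t+1}−z̄) = -146.2656
γ_1 = -146.2656 / 8 = -18.283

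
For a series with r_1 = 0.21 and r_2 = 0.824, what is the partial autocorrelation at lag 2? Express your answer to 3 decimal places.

0.816

φ_{22} = (r_2 − r_1²) / (1 − r_1²)
r_1² = (0.21)² = 0.0441
Numerator = 0.824 − 0.0441 = 0.7799; denominator = 1 − 0.0441 = 0.9559
φ_{22} = 0.7799 / 0.9559 = 0.816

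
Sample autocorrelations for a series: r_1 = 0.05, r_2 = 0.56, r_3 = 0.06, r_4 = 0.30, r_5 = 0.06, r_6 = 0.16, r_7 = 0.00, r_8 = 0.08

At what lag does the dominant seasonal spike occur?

The largest autocorrelation is r_2 = 0.56, with weaker echoes at lags 4 (0.30) and 6 (0.16); the remaining lags stay at or below 0.08.
The dominant spike at lag 2 indicates a seasonal period of 2.

2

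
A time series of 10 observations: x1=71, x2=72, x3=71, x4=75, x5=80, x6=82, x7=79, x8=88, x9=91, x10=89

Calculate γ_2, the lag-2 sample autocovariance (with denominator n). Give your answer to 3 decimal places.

Mean x̄ = (71 + 72 + 71 + 75 + 80 + 82 + 79 + 88 + 91 + 89)/10 = 79.8000
Σ_{t=1}^{8}(x_t−x̄)(x_{t+2}−x̄) = 186.9200
γ_2 = 186.9200 / 10 = 18.692

18.692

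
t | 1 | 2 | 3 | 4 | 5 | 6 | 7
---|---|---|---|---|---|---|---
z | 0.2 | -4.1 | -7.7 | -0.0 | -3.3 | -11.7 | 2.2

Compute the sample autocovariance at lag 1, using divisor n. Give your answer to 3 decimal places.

Mean z̄ = (0.2 − 4.1 − 7.7 − 0.0 − 3.3 − 11.7 + 2.2)/7 = -3.4857
Deviations: 3.6857, -0.6143, -4.2143, 3.4857, 0.1857, -8.2143, 5.6857
Σ_{t=1}^{6}(z_t−z̄)(z_{t+1}−z̄) = -61.9473
γ_1 = -61.9473 / 7 = -8.850

-8.850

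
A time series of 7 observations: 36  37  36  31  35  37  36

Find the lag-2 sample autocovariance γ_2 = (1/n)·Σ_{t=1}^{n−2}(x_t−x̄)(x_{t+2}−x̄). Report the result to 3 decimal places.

Mean x̄ = (36 + 37 + 36 + 31 + 35 + 37 + 36)/7 = 35.4286
Deviations: 0.5714, 1.5714, 0.5714, -4.4286, -0.4286, 1.5714, 0.5714
Σ_{t=1}^{5}(x_t−x̄)(x_{t+2}−x̄) = -14.0816
γ_2 = -14.0816 / 7 = -2.012

-2.012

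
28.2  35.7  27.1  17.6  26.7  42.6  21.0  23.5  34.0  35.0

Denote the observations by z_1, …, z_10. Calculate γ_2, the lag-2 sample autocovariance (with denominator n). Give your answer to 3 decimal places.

Mean z̄ = (28.2 + 35.7 + 27.1 + 17.6 + 26.7 + 42.6 + 21.0 + 23.5 + 34.0 + 35.0)/10 = 29.1400
Σ_{t=1}^{8}(z_t−z̄)(z_{t+2}−z̄) = -352.7992
γ_2 = -352.7992 / 10 = -35.280

-35.280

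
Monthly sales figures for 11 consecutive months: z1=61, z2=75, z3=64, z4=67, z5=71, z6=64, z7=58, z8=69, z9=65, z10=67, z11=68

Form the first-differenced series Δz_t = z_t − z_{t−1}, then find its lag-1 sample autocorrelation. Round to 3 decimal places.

-0.482

First differences Δz: 14, -11, 3, 4, -7, -6, 11, -4, 2, 1
Mean of differences = 0.7000
Numerator Σ(Δz_t−Δz̄)(Δz_{t+1}−Δz̄) = -271.8900
Denominator Σ(Δz_t−Δz̄)² = 564.1000
r_1(Δz) = -271.8900 / 564.1000 = -0.482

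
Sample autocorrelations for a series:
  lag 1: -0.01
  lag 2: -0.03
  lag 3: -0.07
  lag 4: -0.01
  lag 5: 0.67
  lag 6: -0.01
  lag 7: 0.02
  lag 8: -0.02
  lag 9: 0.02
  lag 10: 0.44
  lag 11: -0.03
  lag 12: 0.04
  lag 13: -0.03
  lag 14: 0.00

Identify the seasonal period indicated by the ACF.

5

The largest autocorrelation is r_5 = 0.67, with a weaker echo at lag 10 (0.44); the remaining lags stay at or below 0.04.
The dominant spike at lag 5 indicates a seasonal period of 5.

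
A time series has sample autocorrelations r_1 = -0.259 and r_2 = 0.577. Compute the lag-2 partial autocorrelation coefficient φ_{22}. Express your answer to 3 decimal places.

φ_{22} = (r_2 − r_1²) / (1 − r_1²)
r_1² = (-0.259)² = 0.067081
Numerator = 0.577 − 0.0671 = 0.5099; denominator = 1 − 0.0671 = 0.9329
φ_{22} = 0.5099 / 0.9329 = 0.547

0.547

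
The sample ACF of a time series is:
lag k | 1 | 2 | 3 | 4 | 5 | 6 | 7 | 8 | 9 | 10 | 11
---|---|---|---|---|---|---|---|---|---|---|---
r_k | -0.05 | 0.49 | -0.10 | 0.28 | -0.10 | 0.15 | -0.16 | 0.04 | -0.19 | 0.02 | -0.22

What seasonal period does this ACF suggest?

The largest autocorrelation is r_2 = 0.49, with weaker echoes at lags 4 (0.28) and 6 (0.15); the remaining lags stay at or below 0.04.
The dominant spike at lag 2 indicates a seasonal period of 2.

2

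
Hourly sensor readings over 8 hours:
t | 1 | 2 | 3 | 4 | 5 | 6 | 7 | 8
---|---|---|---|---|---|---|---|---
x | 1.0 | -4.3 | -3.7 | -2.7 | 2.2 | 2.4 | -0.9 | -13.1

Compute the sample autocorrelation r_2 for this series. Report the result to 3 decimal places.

-0.314

Mean x̄ = (1.0 − 4.3 − 3.7 − 2.7 + 2.2 + 2.4 − 0.9 − 13.1)/8 = -2.3875
Numerator Σ_{t=1}^{6}(x_t−x̄)(x_{t+2}−x̄) = -55.8278
Denominator Σ(x_t−x̄)² = 177.8888
r_2 = -55.8278 / 177.8888 = -0.314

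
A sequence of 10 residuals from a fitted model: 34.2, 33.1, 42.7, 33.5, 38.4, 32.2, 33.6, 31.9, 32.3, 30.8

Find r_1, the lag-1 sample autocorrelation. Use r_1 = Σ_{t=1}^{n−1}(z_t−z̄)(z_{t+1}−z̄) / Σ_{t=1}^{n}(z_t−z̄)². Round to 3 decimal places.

Mean z̄ = (34.2 + 33.1 + 42.7 + 33.5 + 38.4 + 32.2 + 33.6 + 31.9 + 32.3 + 30.8)/10 = 34.2700
Numerator Σ_{t=1}^{9}(z_t−z̄)(z_{t+1}−z̄) = -13.5219
Denominator Σ(z_t−z̄)² = 116.3610
r_1 = -13.5219 / 116.3610 = -0.116

-0.116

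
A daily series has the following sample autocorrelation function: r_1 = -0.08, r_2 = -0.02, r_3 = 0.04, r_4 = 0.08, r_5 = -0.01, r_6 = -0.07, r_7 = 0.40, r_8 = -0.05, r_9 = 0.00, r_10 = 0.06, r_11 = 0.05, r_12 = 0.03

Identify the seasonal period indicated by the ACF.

7

The largest autocorrelation is r_7 = 0.40; the remaining lags stay at or below 0.08.
The dominant spike at lag 7 indicates a seasonal period of 7.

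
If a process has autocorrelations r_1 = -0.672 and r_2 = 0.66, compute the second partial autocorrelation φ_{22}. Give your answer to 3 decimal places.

0.380

φ_{22} = (r_2 − r_1²) / (1 − r_1²)
r_1² = (-0.672)² = 0.451584
Numerator = 0.66 − 0.4516 = 0.2084; denominator = 1 − 0.4516 = 0.5484
φ_{22} = 0.2084 / 0.5484 = 0.380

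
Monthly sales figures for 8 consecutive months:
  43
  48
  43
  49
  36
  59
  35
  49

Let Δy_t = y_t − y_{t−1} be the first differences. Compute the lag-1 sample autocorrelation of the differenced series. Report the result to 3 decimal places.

-0.844

First differences Δy: 5, -5, 6, -13, 23, -24, 14
Mean of differences = 0.8571
Numerator Σ(Δy_t−Δȳ)(Δy_{t+1}−Δȳ) = -1309.5918
Denominator Σ(Δy_t−Δȳ)² = 1550.8571
r_1(Δy) = -1309.5918 / 1550.8571 = -0.844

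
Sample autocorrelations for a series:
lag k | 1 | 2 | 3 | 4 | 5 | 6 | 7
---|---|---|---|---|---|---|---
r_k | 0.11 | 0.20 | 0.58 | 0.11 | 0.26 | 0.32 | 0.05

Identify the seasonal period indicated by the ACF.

The largest autocorrelation is r_3 = 0.58, with a weaker echo at lag 6 (0.32); the remaining lags stay at or below 0.26.
The dominant spike at lag 3 indicates a seasonal period of 3.

3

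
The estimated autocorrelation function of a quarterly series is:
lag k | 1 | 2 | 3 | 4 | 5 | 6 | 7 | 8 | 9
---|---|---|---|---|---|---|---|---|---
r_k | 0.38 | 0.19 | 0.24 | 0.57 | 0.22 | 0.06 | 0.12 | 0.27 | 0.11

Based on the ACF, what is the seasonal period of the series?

The largest autocorrelation is r_4 = 0.57; the remaining lags stay at or below 0.38. The elevated value at lag 1 (0.38), dropping to 0.19 at lag 2, reflects decaying short-term dependence rather than seasonality.
The dominant spike at lag 4 indicates a seasonal period of 4.

4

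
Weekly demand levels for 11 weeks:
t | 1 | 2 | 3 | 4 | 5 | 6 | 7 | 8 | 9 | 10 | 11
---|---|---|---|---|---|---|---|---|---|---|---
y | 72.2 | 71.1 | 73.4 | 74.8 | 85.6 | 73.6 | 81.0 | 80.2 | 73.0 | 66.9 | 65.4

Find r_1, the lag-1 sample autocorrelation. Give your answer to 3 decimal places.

0.305

Mean ȳ = (72.2 + 71.1 + 73.4 + 74.8 + 85.6 + 73.6 + 81.0 + 80.2 + 73.0 + 66.9 + 65.4)/11 = 74.2909
Numerator Σ_{t=1}^{10}(y_t−ȳ)(y_{t+1}−ȳ) = 109.6390
Denominator Σ(y_t−ȳ)² = 359.2491
r_1 = 109.6390 / 359.2491 = 0.305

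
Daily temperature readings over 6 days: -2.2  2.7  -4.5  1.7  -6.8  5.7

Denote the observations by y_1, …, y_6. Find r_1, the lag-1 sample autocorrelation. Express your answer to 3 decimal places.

Mean ȳ = (-2.2 + 2.7 − 4.5 + 1.7 − 6.8 + 5.7)/6 = -0.5667
Deviations from mean: -1.6333, 3.2667, -3.9333, 2.2667, -6.2333, 6.2667
Numerator Σ_{t=1}^{5}(y_t−ȳ)(y_{t+1}−ȳ) = -80.2911
Denominator Σ(y_t−ȳ)² = 112.0733
r_1 = -80.2911 / 112.0733 = -0.716

-0.716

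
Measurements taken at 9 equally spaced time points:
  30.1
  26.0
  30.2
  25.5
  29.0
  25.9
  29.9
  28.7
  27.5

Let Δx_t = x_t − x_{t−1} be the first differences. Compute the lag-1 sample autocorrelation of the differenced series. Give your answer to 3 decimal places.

-0.822

First differences Δx: -4.1, 4.2, -4.7, 3.5, -3.1, 4.0, -1.2, -1.2
Mean of differences = -0.3250
Numerator Σ(Δx_t−Δx̄)(Δx_{t+1}−Δx̄) = -79.2481
Denominator Σ(Δx_t−Δx̄)² = 96.4350
r_1(Δx) = -79.2481 / 96.4350 = -0.822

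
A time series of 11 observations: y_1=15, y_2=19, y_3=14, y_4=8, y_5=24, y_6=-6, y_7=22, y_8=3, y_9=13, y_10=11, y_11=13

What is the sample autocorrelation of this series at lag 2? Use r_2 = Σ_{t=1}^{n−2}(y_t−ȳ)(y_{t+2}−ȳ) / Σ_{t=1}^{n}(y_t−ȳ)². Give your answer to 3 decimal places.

Mean ȳ = (15 + 19 + 14 + 8 + 24 − 6 + 22 + 3 + 13 + 11 + 13)/11 = 12.3636
Numerator Σ_{t=1}^{9}(y_t−ȳ)(y_{t+2}−ȳ) = 377.9174
Denominator Σ(y_t−ȳ)² = 728.5455
r_2 = 377.9174 / 728.5455 = 0.519

0.519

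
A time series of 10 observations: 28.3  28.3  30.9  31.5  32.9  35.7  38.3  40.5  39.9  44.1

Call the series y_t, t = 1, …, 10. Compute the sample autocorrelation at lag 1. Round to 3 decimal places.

Mean ȳ = (28.3 + 28.3 + 30.9 + 31.5 + 32.9 + 35.7 + 38.3 + 40.5 + 39.9 + 44.1)/10 = 35.0400
Numerator Σ_{t=1}^{9}(y_t−ȳ)(y_{t+1}−ȳ) = 184.6684
Denominator Σ(y_t−ȳ)² = 271.6840
r_1 = 184.6684 / 271.6840 = 0.680

0.680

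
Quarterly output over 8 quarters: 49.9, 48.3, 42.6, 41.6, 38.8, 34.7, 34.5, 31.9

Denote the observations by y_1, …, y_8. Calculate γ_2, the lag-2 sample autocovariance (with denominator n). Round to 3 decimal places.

9.681

Mean ȳ = (49.9 + 48.3 + 42.6 + 41.6 + 38.8 + 34.7 + 34.5 + 31.9)/8 = 40.2875
Deviations: 9.6125, 8.0125, 2.3125, 1.3125, -1.4875, -5.5875, -5.7875, -8.3875
Σ_{t=1}^{6}(y_t−ȳ)(y_{t+2}−ȳ) = 77.4459
γ_2 = 77.4459 / 8 = 9.681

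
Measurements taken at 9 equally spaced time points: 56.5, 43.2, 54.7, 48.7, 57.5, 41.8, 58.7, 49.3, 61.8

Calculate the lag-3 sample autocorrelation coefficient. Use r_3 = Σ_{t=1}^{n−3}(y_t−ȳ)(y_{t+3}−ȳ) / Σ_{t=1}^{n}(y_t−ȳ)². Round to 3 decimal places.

Mean ȳ = (56.5 + 43.2 + 54.7 + 48.7 + 57.5 + 41.8 + 58.7 + 49.3 + 61.8)/9 = 52.4667
Σ(y_t−ȳ)(y_{t+3}−ȳ) = (-15.1922) + (-46.6422) + (-23.8222) + (-23.4789) + (-15.9389) + (-99.5556) = -224.6300
Denominator Σ(y_t−ȳ)² = 396.4200
r_3 = -224.6300 / 396.4200 = -0.567

-0.567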